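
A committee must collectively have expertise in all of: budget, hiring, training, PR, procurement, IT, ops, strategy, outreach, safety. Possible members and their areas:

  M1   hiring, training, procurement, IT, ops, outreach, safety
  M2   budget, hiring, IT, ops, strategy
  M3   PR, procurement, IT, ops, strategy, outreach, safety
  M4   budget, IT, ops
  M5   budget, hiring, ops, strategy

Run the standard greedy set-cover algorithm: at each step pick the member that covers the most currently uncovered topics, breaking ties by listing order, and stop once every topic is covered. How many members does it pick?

Pick 1: M1 covers 7 new topics (hiring, training, procurement, IT, ops, outreach, safety).
Pick 2: M2 covers 2 new topics (budget, strategy).
Pick 3: M3 covers 1 new topics (PR).
Greedy uses 3 members.

3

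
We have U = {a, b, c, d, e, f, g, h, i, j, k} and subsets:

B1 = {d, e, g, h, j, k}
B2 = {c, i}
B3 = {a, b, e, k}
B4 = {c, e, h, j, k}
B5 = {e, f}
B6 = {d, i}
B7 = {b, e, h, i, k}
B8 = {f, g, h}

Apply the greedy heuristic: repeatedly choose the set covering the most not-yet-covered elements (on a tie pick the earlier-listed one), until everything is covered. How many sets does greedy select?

Pick 1: B1 covers 6 new elements (d, e, g, h, j, k).
Pick 2: B2 covers 2 new elements (c, i).
Pick 3: B3 covers 2 new elements (a, b).
Pick 4: B5 covers 1 new elements (f).
Greedy uses 4 sets.

4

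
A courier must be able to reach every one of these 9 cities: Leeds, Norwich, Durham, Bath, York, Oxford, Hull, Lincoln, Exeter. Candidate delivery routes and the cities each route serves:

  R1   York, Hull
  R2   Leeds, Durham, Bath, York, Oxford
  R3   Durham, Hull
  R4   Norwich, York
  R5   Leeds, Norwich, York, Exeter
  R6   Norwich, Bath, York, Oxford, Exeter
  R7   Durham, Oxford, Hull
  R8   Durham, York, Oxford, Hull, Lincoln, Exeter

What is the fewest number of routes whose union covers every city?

R2, R4, R8 together cover {Leeds, Norwich, Durham, Bath, York, Oxford, Hull, Lincoln, Exeter} — every city.
No 2 of the 8 routes cover everything (all 28 pairs fall short), so 3 is minimum.

3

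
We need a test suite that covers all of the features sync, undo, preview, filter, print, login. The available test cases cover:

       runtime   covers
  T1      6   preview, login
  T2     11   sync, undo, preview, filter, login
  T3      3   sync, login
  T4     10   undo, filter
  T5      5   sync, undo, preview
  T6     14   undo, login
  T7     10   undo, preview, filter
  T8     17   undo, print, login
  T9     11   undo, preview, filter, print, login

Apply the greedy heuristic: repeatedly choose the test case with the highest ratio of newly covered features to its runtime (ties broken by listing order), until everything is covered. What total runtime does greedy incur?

19

Pick 1: T3 adds 2 new (sync, login) at runtime 3 (ratio 2/3).
Pick 2: T5 adds 2 new (undo, preview) at runtime 5 (ratio 2/5).
Pick 3: T9 adds 2 new (filter, print) at runtime 11 (ratio 2/11).
Greedy total runtime: 3 + 5 + 11 = 19. (The true optimum is 14, so greedy overshoots here.)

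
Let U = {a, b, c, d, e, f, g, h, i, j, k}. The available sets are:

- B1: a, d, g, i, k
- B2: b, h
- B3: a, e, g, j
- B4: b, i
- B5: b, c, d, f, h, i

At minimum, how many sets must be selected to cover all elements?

3

B1, B3, B5 together cover {a, b, c, d, e, f, g, h, i, j, k} — every element.
No 2 of the 5 sets cover everything (all 10 pairs fall short), so 3 is minimum.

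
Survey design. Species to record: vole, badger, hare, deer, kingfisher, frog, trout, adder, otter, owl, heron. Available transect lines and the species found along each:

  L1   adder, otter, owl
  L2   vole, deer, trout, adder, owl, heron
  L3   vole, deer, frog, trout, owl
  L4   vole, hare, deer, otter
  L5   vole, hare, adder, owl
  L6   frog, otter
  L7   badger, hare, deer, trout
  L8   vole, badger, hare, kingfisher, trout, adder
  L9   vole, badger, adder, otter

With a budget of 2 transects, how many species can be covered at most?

9

Choosing L2, L8 covers {vole, badger, hare, deer, kingfisher, trout, adder, owl, heron} — 9 species.
No choice of 2 transects does better; here frog, otter are left uncovered.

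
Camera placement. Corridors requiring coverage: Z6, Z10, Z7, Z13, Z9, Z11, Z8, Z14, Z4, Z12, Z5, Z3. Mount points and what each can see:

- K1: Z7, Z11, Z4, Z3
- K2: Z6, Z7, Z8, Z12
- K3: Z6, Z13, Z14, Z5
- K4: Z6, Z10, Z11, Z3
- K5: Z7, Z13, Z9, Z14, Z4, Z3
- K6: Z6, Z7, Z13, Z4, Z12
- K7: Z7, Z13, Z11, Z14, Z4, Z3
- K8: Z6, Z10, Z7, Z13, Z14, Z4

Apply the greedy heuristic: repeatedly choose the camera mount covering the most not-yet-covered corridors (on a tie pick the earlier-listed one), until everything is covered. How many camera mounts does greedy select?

4

Pick 1: K5 covers 6 new corridors (Z7, Z13, Z9, Z14, Z4, Z3).
Pick 2: K2 covers 3 new corridors (Z6, Z8, Z12).
Pick 3: K4 covers 2 new corridors (Z10, Z11).
Pick 4: K3 covers 1 new corridors (Z5).
Greedy uses 4 camera mounts.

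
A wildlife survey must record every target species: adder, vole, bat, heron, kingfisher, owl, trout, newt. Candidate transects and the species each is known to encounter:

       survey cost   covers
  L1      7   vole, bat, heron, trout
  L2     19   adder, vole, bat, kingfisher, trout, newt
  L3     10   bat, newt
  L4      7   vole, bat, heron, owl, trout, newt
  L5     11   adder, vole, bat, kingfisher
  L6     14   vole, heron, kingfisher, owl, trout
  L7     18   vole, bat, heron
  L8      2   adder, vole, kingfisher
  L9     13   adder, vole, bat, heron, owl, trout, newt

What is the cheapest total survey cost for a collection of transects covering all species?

L4, L8 cover every species at survey cost 7 + 2 = 9.
Any cover uses at least 2 transects; among all covering selections none totals below 9.

9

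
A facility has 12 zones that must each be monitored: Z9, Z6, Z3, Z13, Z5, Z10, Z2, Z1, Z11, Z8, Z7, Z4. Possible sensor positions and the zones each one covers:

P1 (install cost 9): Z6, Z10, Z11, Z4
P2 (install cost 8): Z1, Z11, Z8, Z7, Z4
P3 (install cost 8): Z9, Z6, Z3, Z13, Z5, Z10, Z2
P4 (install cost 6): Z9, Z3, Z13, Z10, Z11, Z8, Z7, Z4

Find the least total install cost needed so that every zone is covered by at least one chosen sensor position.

16

P2, P3 cover every zone at install cost 8 + 8 = 16.
Any cover uses at least 2 sensor positions; among all covering selections none totals below 16.
Greedy by coverage-per-install cost would pick P4, P3, P2 for 22 — worse than the optimum 16.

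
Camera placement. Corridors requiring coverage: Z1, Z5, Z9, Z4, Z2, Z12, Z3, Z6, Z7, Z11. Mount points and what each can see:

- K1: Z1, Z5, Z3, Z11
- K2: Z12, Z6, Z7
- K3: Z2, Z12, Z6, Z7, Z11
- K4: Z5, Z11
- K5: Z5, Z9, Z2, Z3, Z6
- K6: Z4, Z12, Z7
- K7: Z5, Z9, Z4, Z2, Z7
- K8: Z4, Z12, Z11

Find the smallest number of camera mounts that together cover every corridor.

3

K1, K2, K7 together cover {Z1, Z5, Z9, Z4, Z2, Z12, Z3, Z6, Z7, Z11} — every corridor.
No 2 of the 8 camera mounts cover everything (all 28 pairs fall short), so 3 is minimum.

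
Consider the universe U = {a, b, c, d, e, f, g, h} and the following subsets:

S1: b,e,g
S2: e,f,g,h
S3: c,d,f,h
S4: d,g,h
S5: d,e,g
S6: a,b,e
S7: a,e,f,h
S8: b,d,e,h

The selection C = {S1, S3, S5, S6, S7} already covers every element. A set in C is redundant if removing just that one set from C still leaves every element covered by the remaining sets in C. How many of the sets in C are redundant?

4

Drop S1: the rest still cover every element — redundant.
Drop S3: c uncovered — not redundant.
Drop S5: the rest still cover every element — redundant.
Drop S6: the rest still cover every element — redundant.
Drop S7: the rest still cover every element — redundant.
4 redundant: S1, S5, S6, S7.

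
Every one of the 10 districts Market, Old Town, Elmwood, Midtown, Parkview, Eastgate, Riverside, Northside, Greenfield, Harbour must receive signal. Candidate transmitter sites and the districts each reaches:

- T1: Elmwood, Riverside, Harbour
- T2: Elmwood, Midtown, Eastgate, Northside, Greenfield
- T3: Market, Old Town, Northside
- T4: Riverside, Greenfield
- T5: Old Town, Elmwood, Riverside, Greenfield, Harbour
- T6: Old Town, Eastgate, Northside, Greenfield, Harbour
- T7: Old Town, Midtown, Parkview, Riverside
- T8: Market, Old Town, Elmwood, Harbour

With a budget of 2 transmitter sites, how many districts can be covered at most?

8

Choosing T2, T5 covers {Old Town, Elmwood, Midtown, Eastgate, Riverside, Northside, Greenfield, Harbour} — 8 districts.
No choice of 2 transmitter sites does better; here Market, Parkview are left uncovered.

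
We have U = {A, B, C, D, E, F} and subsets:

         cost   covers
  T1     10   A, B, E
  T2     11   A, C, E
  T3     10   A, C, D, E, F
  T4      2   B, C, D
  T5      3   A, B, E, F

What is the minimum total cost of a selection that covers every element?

T4, T5 cover every element at cost 2 + 3 = 5.
Any cover uses at least 2 sets; among all covering selections none totals below 5.

5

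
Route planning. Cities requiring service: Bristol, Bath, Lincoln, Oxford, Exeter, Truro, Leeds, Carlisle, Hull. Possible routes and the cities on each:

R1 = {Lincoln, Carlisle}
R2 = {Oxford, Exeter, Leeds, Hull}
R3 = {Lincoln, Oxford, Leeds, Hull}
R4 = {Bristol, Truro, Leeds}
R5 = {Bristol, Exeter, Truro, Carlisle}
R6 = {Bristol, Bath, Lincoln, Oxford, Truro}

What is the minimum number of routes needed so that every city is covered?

R1, R2, R6 together cover {Bristol, Bath, Lincoln, Oxford, Exeter, Truro, Leeds, Carlisle, Hull} — every city.
No 2 of the 6 routes cover everything (all 15 pairs fall short), so 3 is minimum.

3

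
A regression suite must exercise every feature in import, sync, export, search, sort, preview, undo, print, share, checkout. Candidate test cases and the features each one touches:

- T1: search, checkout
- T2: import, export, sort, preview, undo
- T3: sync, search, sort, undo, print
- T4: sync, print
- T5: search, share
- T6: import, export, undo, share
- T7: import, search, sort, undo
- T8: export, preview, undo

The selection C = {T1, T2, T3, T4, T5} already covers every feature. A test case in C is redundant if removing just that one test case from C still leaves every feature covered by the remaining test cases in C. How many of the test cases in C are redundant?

Drop T1: checkout uncovered — not redundant.
Drop T2: import, export, preview uncovered — not redundant.
Drop T3: the rest still cover every feature — redundant.
Drop T4: the rest still cover every feature — redundant.
Drop T5: share uncovered — not redundant.
2 redundant: T3, T4.

2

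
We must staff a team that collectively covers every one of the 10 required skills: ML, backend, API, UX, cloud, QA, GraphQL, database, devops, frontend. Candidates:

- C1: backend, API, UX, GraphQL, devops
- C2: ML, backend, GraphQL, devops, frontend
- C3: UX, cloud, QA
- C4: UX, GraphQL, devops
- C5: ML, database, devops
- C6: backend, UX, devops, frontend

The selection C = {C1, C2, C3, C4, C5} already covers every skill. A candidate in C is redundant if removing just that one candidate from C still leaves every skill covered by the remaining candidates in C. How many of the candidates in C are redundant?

Drop C1: API uncovered — not redundant.
Drop C2: frontend uncovered — not redundant.
Drop C3: cloud, QA uncovered — not redundant.
Drop C4: the rest still cover every skill — redundant.
Drop C5: database uncovered — not redundant.
1 redundant: C4.

1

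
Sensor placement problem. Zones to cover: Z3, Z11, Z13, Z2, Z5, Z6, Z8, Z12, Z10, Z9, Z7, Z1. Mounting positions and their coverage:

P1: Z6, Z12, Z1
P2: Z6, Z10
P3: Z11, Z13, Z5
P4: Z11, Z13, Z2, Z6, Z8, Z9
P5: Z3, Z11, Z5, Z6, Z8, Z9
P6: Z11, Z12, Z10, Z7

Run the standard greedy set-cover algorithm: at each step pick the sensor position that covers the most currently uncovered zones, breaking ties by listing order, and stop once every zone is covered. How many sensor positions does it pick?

Pick 1: P4 covers 6 new zones (Z11, Z13, Z2, Z6, Z8, Z9).
Pick 2: P6 covers 3 new zones (Z12, Z10, Z7).
Pick 3: P5 covers 2 new zones (Z3, Z5).
Pick 4: P1 covers 1 new zones (Z1).
Greedy uses 4 sensor positions.

4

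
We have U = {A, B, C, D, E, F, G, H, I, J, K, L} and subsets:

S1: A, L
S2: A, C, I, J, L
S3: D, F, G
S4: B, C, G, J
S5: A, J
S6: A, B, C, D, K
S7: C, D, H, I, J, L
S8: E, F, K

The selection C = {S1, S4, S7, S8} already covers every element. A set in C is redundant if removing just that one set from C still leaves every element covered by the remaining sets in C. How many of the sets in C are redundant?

0

Drop S1: A uncovered — not redundant.
Drop S4: B, G uncovered — not redundant.
Drop S7: D, H, I uncovered — not redundant.
Drop S8: E, F, K uncovered — not redundant.
None of the sets in C is redundant.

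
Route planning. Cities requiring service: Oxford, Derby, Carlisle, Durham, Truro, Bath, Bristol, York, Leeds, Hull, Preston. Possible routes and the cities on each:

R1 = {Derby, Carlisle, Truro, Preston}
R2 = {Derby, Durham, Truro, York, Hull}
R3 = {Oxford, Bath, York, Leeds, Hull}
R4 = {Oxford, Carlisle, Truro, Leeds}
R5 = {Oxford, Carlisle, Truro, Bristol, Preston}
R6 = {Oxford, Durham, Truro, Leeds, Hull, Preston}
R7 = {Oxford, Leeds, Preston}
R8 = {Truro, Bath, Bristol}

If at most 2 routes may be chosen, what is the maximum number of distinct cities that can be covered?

9

Choosing R1, R3 covers {Oxford, Derby, Carlisle, Truro, Bath, York, Leeds, Hull, Preston} — 9 cities.
No choice of 2 routes does better; here Durham, Bristol are left uncovered.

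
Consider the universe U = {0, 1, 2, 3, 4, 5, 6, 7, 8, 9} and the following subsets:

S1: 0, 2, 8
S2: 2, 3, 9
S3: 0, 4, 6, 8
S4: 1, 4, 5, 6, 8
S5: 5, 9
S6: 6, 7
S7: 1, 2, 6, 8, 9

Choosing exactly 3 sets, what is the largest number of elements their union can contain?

Choosing S1, S2, S4 covers {0, 1, 2, 3, 4, 5, 6, 8, 9} — 9 elements.
No choice of 3 sets does better; here 7 is left uncovered.

9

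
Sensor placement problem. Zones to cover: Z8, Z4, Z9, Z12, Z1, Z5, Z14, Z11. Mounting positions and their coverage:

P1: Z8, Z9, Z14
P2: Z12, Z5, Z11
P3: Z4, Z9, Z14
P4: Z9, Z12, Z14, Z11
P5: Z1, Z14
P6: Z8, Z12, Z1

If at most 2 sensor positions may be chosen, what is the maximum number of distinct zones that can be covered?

6

Choosing P1, P2 covers {Z8, Z9, Z12, Z5, Z14, Z11} — 6 zones.
No choice of 2 sensor positions does better; here Z4, Z1 are left uncovered.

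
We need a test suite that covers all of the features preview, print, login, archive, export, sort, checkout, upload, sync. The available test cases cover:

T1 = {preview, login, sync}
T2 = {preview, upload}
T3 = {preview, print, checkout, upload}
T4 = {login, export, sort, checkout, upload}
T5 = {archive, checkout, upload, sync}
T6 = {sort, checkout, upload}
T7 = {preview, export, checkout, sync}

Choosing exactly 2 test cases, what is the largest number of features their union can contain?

7

Choosing T1, T4 covers {preview, login, export, sort, checkout, upload, sync} — 7 features.
No choice of 2 test cases does better; here print, archive are left uncovered.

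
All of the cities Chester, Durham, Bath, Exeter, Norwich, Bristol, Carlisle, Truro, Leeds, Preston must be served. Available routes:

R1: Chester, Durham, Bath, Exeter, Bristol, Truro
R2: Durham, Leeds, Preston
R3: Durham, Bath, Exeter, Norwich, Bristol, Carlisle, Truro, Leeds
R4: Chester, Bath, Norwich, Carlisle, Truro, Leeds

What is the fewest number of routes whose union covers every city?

3

R1, R2, R3 together cover {Chester, Durham, Bath, Exeter, Norwich, Bristol, Carlisle, Truro, Leeds, Preston} — every city.
No 2 of the 4 routes cover everything (all 6 pairs fall short), so 3 is minimum.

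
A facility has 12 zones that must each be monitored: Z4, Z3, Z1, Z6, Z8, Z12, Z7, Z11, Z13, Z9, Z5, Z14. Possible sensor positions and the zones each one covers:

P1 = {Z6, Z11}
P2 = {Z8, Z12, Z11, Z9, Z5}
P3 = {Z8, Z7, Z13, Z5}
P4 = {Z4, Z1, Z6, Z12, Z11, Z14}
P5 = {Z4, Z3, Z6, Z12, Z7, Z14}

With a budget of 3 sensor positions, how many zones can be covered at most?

11

Choosing P2, P3, P4 covers {Z4, Z1, Z6, Z8, Z12, Z7, Z11, Z13, Z9, Z5, Z14} — 11 zones.
No choice of 3 sensor positions does better; here Z3 is left uncovered.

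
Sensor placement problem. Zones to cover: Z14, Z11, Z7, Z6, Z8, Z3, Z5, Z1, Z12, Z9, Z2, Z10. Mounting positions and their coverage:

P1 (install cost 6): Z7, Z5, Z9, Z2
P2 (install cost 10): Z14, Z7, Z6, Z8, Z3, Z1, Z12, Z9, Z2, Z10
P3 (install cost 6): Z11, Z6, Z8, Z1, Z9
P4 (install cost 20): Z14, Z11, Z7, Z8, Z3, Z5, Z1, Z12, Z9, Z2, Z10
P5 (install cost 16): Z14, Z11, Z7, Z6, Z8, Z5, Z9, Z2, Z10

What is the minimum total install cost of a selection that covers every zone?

22

P1, P2, P3 cover every zone at install cost 6 + 10 + 6 = 22.
Any cover uses at least 2 sensor positions; among all covering selections none totals below 22.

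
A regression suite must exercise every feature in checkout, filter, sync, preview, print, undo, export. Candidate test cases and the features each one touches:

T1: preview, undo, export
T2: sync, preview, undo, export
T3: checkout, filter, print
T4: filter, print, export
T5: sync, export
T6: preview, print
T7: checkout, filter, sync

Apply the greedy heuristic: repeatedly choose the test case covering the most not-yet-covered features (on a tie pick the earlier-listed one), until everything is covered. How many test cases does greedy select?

2

Pick 1: T2 covers 4 new features (sync, preview, undo, export).
Pick 2: T3 covers 3 new features (checkout, filter, print).
Greedy uses 2 test cases.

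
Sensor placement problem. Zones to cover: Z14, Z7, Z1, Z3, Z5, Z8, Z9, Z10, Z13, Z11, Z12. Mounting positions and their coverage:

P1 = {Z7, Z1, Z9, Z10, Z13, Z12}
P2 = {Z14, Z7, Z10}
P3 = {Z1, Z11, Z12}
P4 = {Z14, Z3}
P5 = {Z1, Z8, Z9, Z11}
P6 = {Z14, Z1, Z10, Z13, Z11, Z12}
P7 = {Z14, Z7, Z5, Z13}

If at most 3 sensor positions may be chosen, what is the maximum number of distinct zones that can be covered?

10

Choosing P1, P4, P5 covers {Z14, Z7, Z1, Z3, Z8, Z9, Z10, Z13, Z11, Z12} — 10 zones.
No choice of 3 sensor positions does better; here Z5 is left uncovered.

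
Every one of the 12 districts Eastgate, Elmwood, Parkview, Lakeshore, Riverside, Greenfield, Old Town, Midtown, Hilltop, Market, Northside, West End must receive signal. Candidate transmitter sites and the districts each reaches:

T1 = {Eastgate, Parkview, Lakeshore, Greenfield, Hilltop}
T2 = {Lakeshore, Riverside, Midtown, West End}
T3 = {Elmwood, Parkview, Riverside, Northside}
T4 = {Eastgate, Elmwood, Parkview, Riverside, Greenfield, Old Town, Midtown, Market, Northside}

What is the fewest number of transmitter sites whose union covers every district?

T1, T2, T4 together cover {Eastgate, Elmwood, Parkview, Lakeshore, Riverside, Greenfield, Old Town, Midtown, Hilltop, Market, Northside, West End} — every district.
No 2 of the 4 transmitter sites cover everything (all 6 pairs fall short), so 3 is minimum.

3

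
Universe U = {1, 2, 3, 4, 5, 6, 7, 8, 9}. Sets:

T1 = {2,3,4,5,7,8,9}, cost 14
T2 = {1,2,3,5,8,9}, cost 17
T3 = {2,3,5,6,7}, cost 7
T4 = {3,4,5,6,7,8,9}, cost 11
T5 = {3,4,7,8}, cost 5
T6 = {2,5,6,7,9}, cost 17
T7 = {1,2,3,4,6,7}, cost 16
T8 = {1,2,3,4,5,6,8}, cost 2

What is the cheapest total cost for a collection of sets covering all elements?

T4, T8 cover every element at cost 11 + 2 = 13.
Any cover uses at least 2 sets; among all covering selections none totals below 13.
Greedy by coverage-per-cost would pick T8, T5, T4 for 18 — worse than the optimum 13.

13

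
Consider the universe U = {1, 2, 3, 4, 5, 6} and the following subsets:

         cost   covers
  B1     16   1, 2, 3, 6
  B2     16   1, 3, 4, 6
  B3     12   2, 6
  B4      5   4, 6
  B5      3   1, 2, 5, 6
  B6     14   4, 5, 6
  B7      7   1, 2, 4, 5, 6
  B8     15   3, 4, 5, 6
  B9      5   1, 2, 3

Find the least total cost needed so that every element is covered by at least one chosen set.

12

B7, B9 cover every element at cost 7 + 5 = 12.
Any cover uses at least 2 sets; among all covering selections none totals below 12.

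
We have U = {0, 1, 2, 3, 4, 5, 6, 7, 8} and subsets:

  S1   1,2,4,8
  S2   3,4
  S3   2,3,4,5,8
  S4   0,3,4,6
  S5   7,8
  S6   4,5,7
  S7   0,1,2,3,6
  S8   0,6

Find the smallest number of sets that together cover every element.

3

S1, S4, S6 together cover {0, 1, 2, 3, 4, 5, 6, 7, 8} — every element.
No 2 of the 8 sets cover everything (all 28 pairs fall short), so 3 is minimum.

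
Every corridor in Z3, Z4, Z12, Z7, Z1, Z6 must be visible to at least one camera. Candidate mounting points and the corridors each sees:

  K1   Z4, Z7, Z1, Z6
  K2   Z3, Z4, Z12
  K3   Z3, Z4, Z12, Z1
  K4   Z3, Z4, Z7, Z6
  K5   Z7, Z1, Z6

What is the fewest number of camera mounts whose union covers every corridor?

K1, K2 together cover {Z3, Z4, Z12, Z7, Z1, Z6} — every corridor.
No single camera mount contains all 6 corridors, so 2 is optimal.

2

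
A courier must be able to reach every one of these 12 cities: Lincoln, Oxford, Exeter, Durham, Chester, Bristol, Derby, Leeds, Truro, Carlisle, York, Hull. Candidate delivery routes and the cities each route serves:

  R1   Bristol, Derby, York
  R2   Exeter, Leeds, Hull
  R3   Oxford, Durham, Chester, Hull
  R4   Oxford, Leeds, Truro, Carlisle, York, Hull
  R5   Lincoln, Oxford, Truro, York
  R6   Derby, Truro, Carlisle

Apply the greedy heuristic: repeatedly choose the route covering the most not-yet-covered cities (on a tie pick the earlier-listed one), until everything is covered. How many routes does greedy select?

Pick 1: R4 covers 6 new cities (Oxford, Leeds, Truro, Carlisle, York, Hull).
Pick 2: R1 covers 2 new cities (Bristol, Derby).
Pick 3: R3 covers 2 new cities (Durham, Chester).
Pick 4: R2 covers 1 new cities (Exeter).
Pick 5: R5 covers 1 new cities (Lincoln).
Greedy uses 5 routes.

5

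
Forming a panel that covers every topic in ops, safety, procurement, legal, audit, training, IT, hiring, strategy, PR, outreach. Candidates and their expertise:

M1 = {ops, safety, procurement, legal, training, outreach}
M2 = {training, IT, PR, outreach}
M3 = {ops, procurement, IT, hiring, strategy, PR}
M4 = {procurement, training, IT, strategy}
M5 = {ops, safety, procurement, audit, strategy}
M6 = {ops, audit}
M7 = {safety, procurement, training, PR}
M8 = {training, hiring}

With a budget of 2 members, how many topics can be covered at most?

10

Choosing M1, M3 covers {ops, safety, procurement, legal, training, IT, hiring, strategy, PR, outreach} — 10 topics.
No choice of 2 members does better; here audit is left uncovered.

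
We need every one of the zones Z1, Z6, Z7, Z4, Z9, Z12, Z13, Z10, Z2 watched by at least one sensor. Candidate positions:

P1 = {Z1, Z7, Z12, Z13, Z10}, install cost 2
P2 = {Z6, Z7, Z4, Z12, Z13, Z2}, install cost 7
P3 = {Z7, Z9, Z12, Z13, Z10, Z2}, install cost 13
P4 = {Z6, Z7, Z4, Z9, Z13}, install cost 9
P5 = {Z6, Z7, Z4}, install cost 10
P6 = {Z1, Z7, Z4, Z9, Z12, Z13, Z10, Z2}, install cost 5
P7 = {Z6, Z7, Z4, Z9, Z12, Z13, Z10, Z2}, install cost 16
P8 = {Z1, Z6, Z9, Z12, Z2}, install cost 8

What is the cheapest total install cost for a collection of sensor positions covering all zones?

P2, P6 cover every zone at install cost 7 + 5 = 12.
Any cover uses at least 2 sensor positions; among all covering selections none totals below 12.
Greedy by coverage-per-install cost would pick P1, P6, P2 for 14 — worse than the optimum 12.

12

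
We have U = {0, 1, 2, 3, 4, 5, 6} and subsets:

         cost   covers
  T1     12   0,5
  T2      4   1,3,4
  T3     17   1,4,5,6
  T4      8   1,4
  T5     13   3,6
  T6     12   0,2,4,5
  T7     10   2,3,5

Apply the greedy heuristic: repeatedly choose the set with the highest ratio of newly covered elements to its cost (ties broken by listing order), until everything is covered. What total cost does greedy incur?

Pick 1: T2 adds 3 new (1, 3, 4) at cost 4 (ratio 3/4).
Pick 2: T6 adds 3 new (0, 2, 5) at cost 12 (ratio 3/12).
Pick 3: T5 adds 1 new (6) at cost 13 (ratio 1/13).
Greedy total cost: 4 + 12 + 13 = 29.

29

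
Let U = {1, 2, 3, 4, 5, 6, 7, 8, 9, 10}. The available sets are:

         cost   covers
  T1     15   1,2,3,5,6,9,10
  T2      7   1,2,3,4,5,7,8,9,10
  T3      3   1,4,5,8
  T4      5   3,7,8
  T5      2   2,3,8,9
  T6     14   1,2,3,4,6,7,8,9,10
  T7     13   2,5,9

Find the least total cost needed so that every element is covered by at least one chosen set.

17

T3, T6 cover every element at cost 3 + 14 = 17.
Any cover uses at least 2 sets; among all covering selections none totals below 17.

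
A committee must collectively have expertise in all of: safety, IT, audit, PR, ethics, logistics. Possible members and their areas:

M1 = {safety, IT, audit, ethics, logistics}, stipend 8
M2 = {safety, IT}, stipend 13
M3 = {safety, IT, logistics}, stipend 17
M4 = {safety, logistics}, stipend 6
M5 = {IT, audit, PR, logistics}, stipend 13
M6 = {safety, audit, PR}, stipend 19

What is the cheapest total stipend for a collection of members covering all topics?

21

M1, M5 cover every topic at stipend 8 + 13 = 21.
Any cover uses at least 2 members; among all covering selections none totals below 21.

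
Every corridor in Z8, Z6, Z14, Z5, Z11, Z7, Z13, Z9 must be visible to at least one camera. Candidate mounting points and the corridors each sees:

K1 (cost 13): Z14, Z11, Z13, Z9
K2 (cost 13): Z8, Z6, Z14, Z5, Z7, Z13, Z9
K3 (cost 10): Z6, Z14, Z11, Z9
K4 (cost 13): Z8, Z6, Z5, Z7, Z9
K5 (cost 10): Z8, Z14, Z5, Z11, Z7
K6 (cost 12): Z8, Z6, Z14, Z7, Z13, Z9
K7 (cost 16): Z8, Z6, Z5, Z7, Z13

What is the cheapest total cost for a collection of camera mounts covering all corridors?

22

K5, K6 cover every corridor at cost 10 + 12 = 22.
Any cover uses at least 2 camera mounts; among all covering selections none totals below 22.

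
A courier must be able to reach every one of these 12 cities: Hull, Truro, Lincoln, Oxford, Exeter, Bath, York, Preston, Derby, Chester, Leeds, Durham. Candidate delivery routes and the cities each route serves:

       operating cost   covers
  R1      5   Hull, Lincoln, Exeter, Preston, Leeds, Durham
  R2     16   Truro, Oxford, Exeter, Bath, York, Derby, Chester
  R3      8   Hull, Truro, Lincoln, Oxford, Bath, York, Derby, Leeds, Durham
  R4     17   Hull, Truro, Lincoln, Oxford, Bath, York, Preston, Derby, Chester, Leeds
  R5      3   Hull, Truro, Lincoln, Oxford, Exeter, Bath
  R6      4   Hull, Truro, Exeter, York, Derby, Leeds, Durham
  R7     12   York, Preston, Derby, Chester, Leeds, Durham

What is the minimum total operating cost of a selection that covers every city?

15

R5, R7 cover every city at operating cost 3 + 12 = 15.
Any cover uses at least 2 routes; among all covering selections none totals below 15.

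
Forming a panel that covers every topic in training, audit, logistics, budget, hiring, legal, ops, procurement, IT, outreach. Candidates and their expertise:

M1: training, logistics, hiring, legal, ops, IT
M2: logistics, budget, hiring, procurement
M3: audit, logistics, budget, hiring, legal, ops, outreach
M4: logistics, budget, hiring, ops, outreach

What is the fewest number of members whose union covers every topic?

M1, M2, M3 together cover {training, audit, logistics, budget, hiring, legal, ops, procurement, IT, outreach} — every topic.
No 2 of the 4 members cover everything (all 6 pairs fall short), so 3 is minimum.

3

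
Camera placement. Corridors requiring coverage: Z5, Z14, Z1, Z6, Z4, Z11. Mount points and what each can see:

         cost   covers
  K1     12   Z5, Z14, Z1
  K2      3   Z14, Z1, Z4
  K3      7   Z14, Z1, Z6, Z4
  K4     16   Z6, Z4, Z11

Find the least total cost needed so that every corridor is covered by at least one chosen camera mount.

K1, K4 cover every corridor at cost 12 + 16 = 28.
Any cover uses at least 2 camera mounts; among all covering selections none totals below 28.

28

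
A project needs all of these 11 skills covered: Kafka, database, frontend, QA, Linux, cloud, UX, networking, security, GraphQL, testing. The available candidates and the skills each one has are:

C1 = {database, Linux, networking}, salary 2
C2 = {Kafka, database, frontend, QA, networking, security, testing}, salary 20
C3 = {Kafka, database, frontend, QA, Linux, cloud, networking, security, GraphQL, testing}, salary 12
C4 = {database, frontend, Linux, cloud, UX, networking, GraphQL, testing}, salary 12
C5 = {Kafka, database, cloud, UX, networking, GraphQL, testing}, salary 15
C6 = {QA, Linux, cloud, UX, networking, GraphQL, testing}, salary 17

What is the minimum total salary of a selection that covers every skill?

24

C3, C4 cover every skill at salary 12 + 12 = 24.
Any cover uses at least 2 candidates; among all covering selections none totals below 24.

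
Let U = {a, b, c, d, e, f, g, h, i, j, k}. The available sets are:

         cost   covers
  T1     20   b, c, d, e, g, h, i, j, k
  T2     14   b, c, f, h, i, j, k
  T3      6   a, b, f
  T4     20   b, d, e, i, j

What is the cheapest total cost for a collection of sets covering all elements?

26

T1, T3 cover every element at cost 20 + 6 = 26.
Any cover uses at least 2 sets; among all covering selections none totals below 26.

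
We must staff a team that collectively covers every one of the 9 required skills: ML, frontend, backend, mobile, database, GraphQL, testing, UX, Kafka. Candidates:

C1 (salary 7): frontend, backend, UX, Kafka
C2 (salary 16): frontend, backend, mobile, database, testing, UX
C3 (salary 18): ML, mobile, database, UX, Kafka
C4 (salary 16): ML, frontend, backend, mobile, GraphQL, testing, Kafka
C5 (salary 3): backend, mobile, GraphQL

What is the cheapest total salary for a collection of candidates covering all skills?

32

C2, C4 cover every skill at salary 16 + 16 = 32.
Any cover uses at least 2 candidates; among all covering selections none totals below 32.
Greedy by coverage-per-salary would pick C5, C1, C2, C4 for 42 — worse than the optimum 32.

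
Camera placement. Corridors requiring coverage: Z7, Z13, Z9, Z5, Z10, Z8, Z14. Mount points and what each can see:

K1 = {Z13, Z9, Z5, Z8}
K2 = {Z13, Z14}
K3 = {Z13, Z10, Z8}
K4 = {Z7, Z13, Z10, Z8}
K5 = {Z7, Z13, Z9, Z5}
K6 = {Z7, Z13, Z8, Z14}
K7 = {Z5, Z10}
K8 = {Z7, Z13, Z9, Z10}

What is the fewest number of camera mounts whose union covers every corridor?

K1, K2, K4 together cover {Z7, Z13, Z9, Z5, Z10, Z8, Z14} — every corridor.
No 2 of the 8 camera mounts cover everything (all 28 pairs fall short), so 3 is minimum.

3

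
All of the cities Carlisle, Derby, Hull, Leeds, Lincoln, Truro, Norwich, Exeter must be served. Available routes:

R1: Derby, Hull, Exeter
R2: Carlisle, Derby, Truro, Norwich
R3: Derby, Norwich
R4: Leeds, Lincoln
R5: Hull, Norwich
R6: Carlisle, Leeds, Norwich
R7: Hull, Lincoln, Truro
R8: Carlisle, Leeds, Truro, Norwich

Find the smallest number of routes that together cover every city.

R1, R2, R4 together cover {Carlisle, Derby, Hull, Leeds, Lincoln, Truro, Norwich, Exeter} — every city.
No 2 of the 8 routes cover everything (all 28 pairs fall short), so 3 is minimum.

3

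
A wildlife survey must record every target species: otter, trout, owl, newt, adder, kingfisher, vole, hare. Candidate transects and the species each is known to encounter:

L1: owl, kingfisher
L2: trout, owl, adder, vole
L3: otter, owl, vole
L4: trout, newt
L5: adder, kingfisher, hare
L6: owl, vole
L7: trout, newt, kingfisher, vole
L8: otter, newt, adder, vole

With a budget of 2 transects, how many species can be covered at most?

6

Choosing L1, L8 covers {otter, owl, newt, adder, kingfisher, vole} — 6 species.
No choice of 2 transects does better; here trout, hare are left uncovered.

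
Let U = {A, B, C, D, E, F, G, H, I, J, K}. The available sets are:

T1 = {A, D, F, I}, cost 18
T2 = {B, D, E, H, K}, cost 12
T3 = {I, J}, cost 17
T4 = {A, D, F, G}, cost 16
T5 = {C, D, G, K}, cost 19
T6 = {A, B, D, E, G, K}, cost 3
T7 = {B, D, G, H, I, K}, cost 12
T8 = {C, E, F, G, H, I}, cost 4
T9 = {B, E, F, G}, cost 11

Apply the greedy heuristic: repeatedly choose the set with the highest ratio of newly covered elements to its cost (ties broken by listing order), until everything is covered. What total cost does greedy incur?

Pick 1: T6 adds 6 new (A, B, D, E, G, K) at cost 3 (ratio 6/3).
Pick 2: T8 adds 4 new (C, F, H, I) at cost 4 (ratio 4/4).
Pick 3: T3 adds 1 new (J) at cost 17 (ratio 1/17).
Greedy total cost: 3 + 4 + 17 = 24.

24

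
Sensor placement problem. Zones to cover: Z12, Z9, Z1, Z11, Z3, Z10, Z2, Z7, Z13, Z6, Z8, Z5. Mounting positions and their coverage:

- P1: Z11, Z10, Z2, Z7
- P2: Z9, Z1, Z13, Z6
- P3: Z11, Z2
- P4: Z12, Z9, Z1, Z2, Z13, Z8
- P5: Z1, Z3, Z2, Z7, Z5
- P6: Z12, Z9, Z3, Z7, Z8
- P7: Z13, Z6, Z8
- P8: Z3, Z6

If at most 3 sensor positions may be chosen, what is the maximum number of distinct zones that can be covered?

Choosing P1, P2, P6 covers {Z12, Z9, Z1, Z11, Z3, Z10, Z2, Z7, Z13, Z6, Z8} — 11 zones.
No choice of 3 sensor positions does better; here Z5 is left uncovered.

11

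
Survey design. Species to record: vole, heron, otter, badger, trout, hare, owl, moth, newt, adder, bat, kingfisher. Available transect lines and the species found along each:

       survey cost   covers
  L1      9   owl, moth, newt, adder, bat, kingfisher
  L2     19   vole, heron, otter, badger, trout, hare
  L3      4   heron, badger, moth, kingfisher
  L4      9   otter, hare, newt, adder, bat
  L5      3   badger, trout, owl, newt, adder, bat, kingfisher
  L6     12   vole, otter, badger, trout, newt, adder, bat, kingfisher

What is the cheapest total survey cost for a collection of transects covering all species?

26

L2, L3, L5 cover every species at survey cost 19 + 4 + 3 = 26.
Any cover uses at least 2 transects; among all covering selections none totals below 26.
Greedy by coverage-per-survey cost would pick L5, L3, L4, L6 for 28 — worse than the optimum 26.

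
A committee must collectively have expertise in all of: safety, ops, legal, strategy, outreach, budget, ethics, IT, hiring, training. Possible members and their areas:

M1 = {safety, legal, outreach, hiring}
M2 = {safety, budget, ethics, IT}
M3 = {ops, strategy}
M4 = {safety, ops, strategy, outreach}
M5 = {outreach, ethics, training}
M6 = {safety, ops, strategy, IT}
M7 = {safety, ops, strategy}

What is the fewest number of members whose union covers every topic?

M1, M2, M3, M5 together cover {safety, ops, legal, strategy, outreach, budget, ethics, IT, hiring, training} — every topic.
No 3 of the 7 members cover everything (all 35 triples fall short), so 4 is minimum.

4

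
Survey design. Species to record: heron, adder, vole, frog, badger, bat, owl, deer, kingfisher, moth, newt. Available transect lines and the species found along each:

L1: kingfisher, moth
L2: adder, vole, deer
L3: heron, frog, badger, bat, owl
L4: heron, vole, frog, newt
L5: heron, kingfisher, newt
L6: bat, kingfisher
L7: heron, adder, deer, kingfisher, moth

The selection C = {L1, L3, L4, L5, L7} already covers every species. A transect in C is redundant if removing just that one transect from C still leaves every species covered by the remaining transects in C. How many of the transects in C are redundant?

2

Drop L1: the rest still cover every species — redundant.
Drop L3: badger, bat, owl uncovered — not redundant.
Drop L4: vole uncovered — not redundant.
Drop L5: the rest still cover every species — redundant.
Drop L7: adder, deer uncovered — not redundant.
2 redundant: L1, L5.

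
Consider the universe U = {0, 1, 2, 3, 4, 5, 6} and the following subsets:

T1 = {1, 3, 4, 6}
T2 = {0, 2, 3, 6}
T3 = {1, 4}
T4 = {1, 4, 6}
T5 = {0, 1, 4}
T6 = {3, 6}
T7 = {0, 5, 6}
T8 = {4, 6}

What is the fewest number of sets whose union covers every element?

3

T1, T2, T7 together cover {0, 1, 2, 3, 4, 5, 6} — every element.
No 2 of the 8 sets cover everything (all 28 pairs fall short), so 3 is minimum.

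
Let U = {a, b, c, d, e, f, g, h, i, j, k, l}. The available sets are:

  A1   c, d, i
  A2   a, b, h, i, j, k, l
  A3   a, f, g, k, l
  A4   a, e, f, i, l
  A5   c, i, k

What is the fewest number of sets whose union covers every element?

A1, A2, A3, A4 together cover {a, b, c, d, e, f, g, h, i, j, k, l} — every element.
No 3 of the 5 sets cover everything (all 10 triples fall short), so 4 is minimum.

4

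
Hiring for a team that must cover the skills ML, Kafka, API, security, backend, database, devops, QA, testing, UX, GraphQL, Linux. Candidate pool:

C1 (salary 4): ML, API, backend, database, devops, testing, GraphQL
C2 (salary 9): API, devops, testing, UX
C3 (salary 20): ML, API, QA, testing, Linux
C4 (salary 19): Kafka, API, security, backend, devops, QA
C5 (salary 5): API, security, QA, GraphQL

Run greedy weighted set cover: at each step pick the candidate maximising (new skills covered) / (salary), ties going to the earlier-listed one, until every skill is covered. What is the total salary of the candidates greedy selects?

Pick 1: C1 adds 7 new (ML, API, backend, database, devops, testing, GraphQL) at salary 4 (ratio 7/4).
Pick 2: C5 adds 2 new (security, QA) at salary 5 (ratio 2/5).
Pick 3: C2 adds 1 new (UX) at salary 9 (ratio 1/9).
Pick 4: C4 adds 1 new (Kafka) at salary 19 (ratio 1/19).
Pick 5: C3 adds 1 new (Linux) at salary 20 (ratio 1/20).
Greedy total salary: 4 + 5 + 9 + 19 + 20 = 57. (The true optimum is 52, so greedy overshoots here.)

57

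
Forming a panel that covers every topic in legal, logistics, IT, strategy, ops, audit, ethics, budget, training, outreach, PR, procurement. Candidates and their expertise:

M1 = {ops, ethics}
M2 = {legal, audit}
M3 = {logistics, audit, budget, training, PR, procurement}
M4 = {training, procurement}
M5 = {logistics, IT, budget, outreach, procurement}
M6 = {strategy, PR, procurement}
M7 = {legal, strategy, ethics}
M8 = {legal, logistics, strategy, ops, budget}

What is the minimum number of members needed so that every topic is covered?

M1, M3, M5, M7 together cover {legal, logistics, IT, strategy, ops, audit, ethics, budget, training, outreach, PR, procurement} — every topic.
No 3 of the 8 members cover everything (all 56 triples fall short), so 4 is minimum.

4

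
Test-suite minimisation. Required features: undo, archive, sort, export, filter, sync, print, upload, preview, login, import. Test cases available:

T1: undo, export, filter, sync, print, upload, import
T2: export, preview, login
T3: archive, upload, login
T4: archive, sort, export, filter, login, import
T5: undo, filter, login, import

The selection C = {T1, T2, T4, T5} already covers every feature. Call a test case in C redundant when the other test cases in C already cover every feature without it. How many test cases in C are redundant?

1

Drop T1: sync, print, upload uncovered — not redundant.
Drop T2: preview uncovered — not redundant.
Drop T4: archive, sort uncovered — not redundant.
Drop T5: the rest still cover every feature — redundant.
1 redundant: T5.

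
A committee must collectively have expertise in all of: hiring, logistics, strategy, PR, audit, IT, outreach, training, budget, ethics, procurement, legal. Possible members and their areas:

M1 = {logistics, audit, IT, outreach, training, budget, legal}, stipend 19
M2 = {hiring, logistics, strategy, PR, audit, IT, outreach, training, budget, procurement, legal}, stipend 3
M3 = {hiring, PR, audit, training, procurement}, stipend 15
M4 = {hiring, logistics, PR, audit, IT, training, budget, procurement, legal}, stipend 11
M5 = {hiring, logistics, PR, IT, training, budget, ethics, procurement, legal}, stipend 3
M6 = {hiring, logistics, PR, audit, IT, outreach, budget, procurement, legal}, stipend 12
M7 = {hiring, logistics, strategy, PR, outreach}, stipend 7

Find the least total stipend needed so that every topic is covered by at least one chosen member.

M2, M5 cover every topic at stipend 3 + 3 = 6.
Any cover uses at least 2 members; among all covering selections none totals below 6.

6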